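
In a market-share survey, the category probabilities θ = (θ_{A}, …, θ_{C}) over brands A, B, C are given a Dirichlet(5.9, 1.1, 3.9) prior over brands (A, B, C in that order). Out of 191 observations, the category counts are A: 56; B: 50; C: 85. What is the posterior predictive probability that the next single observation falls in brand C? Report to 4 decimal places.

0.4403

The Dirichlet prior is conjugate to the Multinomial likelihood: each posterior αⱼ = prior αⱼ + observed count nⱼ.
Posterior concentration: (61.9, 51.1, 88.9), total = 201.9.
P(next = C | data) = α_{C}/Σα = 0.4403.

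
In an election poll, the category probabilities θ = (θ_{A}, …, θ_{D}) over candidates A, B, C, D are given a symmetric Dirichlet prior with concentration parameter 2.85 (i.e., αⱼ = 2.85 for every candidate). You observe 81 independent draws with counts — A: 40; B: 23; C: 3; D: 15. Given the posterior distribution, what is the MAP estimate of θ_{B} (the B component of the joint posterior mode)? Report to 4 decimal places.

The Dirichlet prior is conjugate to the Multinomial likelihood: each posterior αⱼ = prior αⱼ + observed count nⱼ.
Posterior concentration: (42.85, 25.85, 5.85, 17.85), total = 92.40.
Joint mode component: (α_{B}−1)/(Σα−K) = 24.85/88.40 = 0.2811.

0.2811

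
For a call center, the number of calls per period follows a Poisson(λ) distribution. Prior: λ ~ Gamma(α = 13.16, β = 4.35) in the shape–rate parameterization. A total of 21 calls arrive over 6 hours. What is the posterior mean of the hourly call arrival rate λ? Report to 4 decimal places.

3.3005

With a Gamma(shape α, rate β) prior, the Poisson likelihood is conjugate: the posterior is Gamma(α + ΣXᵢ, β + n).
Posterior: Gamma(α+S, β+n) = Gamma(13.16+21, 4.35+6) = Gamma(34.16, 10.35).
Posterior mean = α/β = 34.16/10.35 = 3.3005.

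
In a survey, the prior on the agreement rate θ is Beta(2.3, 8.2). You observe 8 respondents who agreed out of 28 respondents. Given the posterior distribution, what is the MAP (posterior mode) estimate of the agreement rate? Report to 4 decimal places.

The Beta prior is conjugate to a Binomial/Bernoulli likelihood; the update adds successes to α and failures to β.
Posterior: Beta(α+k, β+n−k) = Beta(2.3+8, 8.2+20) = Beta(10.3, 28.2).
Mode of Beta(a,b) for a,b>1 is (a−1)/(a+b−2) = 9.3/36.5 = 0.2548.

0.2548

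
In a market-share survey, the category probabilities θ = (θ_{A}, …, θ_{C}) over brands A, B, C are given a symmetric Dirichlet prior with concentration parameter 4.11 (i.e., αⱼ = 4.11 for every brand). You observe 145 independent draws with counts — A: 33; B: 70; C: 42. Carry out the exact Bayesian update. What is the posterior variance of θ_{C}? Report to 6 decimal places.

0.001309

The Dirichlet prior is conjugate to the Multinomial likelihood: each posterior αⱼ = prior αⱼ + observed count nⱼ.
Posterior concentration: (37.11, 74.11, 46.11), total = 157.33.
Var[θ_j] = α_j(Σα−α_j)/((Σα)²(Σα+1)) = 46.11·111.22/(157.33²·158.33) = 0.001309.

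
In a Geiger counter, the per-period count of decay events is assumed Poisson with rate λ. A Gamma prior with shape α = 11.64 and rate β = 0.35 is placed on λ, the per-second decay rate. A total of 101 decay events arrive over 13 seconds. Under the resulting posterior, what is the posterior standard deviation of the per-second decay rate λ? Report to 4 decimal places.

0.7950

With a Gamma(shape α, rate β) prior, the Poisson likelihood is conjugate: the posterior is Gamma(α + ΣXᵢ, β + n).
Posterior: Gamma(α+S, β+n) = Gamma(11.64+101, 0.35+13) = Gamma(112.64, 13.35).
SD = √α/β = √112.64/13.35 = 0.7950.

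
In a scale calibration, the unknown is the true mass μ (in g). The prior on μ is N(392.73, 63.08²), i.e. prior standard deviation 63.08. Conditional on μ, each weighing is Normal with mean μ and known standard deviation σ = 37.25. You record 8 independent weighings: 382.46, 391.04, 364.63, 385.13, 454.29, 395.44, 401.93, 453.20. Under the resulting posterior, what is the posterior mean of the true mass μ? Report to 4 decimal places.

For Normal data with known variance σ², a Normal(μ₀, σ₀²) prior on μ is conjugate. Posterior precision = 1/σ₀² + n/σ²; posterior mean is the precision-weighted average of μ₀ and x̄.
Σxᵢ = 382.46 + 391.04 + 364.63 + 385.13 + 454.29 + 395.44 + 401.93 + 453.20 = 3228.12, so n·x̄ = 3228.12.
σ₀² = 63.08² = 3979.0864, σ² = 37.25² = 1387.5625; σ² + n·σ₀² = 1387.5625 + 8·3979.0864 = 33220.2537.
Posterior mean = (μ₀/σ₀² + n·x̄/σ²)/(1/σ₀² + n/σ²) = (σ²·μ₀ + σ₀²·n·x̄)/(σ² + n·σ₀²) = (1387.5625·392.73 + 3979.0864·3228.12)/33220.2537 = 13389905.810193/33220.2537 = 403.0645.

403.0645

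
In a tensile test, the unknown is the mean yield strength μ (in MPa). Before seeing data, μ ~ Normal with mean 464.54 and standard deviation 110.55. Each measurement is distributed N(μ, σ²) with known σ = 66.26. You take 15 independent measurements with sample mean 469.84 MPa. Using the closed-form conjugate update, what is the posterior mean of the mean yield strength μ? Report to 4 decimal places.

469.7160

For Normal data with known variance σ², a Normal(μ₀, σ₀²) prior on μ is conjugate. Posterior precision = 1/σ₀² + n/σ²; posterior mean is the precision-weighted average of μ₀ and x̄.
n·x̄ = 15·469.84 = 7047.6.
σ₀² = 110.55² = 12221.3025, σ² = 66.26² = 4390.3876; σ² + n·σ₀² = 4390.3876 + 15·12221.3025 = 187709.9251.
Posterior mean = (μ₀/σ₀² + n·x̄/σ²)/(1/σ₀² + n/σ²) = (σ²·μ₀ + σ₀²·n·x̄)/(σ² + n·σ₀²) = (4390.3876·464.54 + 12221.3025·7047.6)/187709.9251 = 88170362.154704/187709.9251 = 469.7160.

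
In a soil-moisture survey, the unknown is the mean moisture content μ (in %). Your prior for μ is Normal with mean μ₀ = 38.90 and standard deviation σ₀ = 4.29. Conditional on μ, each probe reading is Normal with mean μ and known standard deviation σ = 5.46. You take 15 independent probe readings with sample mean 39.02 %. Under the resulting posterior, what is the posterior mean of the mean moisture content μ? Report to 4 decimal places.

For Normal data with known variance σ², a Normal(μ₀, σ₀²) prior on μ is conjugate. Posterior precision = 1/σ₀² + n/σ²; posterior mean is the precision-weighted average of μ₀ and x̄.
n·x̄ = 15·39.02 = 585.3.
σ₀² = 4.29² = 18.4041, σ² = 5.46² = 29.8116; σ² + n·σ₀² = 29.8116 + 15·18.4041 = 305.8731.
Posterior mean = (μ₀/σ₀² + n·x̄/σ²)/(1/σ₀² + n/σ²) = (σ²·μ₀ + σ₀²·n·x̄)/(σ² + n·σ₀²) = (29.8116·38.90 + 18.4041·585.3)/305.8731 = 11931.59097/305.8731 = 39.0083.

39.0083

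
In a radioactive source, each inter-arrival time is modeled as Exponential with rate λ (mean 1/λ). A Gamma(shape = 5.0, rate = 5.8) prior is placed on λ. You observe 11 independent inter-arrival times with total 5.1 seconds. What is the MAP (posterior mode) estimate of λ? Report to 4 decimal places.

With a Gamma(shape α, rate β) prior on the exponential rate λ, the posterior after n observations with total T = Σxᵢ is Gamma(α+n, β+T).
Posterior: Gamma(5.0+11, 5.8+5.1) = Gamma(16.0, 10.9).
Mode = (α−1)/β = 1.3761.

1.3761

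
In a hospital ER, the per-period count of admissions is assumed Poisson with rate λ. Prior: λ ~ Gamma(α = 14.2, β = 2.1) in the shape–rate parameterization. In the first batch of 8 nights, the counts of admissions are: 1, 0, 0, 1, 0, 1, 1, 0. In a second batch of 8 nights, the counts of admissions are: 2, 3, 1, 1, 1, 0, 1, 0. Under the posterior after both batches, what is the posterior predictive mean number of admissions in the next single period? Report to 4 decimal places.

With a Gamma(shape α, rate β) prior, the Poisson likelihood is conjugate: the posterior is Gamma(α + ΣXᵢ, β + n).
Batch 1: sum of counts S = 4 over n = 8 nights.
After batch 1: Gamma(α+S, β+n) = Gamma(14.2+4, 2.1+8) = Gamma(18.2, 10.1).
Batch 2: sum of counts S = 9 over n = 8 nights.
After batch 2: Gamma(α+S, β+n) = Gamma(18.2+9, 10.1+8) = Gamma(27.2, 18.1).
The predictive distribution for one future period is NegBinom with mean α/β = 1.5028.

1.5028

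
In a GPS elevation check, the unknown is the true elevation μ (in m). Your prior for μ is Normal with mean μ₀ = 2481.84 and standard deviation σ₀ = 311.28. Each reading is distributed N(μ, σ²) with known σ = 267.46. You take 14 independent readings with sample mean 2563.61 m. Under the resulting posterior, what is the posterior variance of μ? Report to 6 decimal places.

For Normal data with known variance σ², a Normal(μ₀, σ₀²) prior on μ is conjugate. Posterior precision = 1/σ₀² + n/σ²; posterior mean is the precision-weighted average of μ₀ and x̄.
σ₀² = 311.28² = 96895.2384, σ² = 267.46² = 71534.8516; σ² + n·σ₀² = 71534.8516 + 14·96895.2384 = 1428068.1892.
Posterior precision = 1/σ₀² + n/σ² = 1/96895.2384 + 14/71534.8516 = (σ² + n·σ₀²)/(σ₀²σ²) = 1428068.1892/(96895.2384·71534.8516); posterior variance σₙ² = σ₀²σ²/(σ² + n·σ₀²) = 96895.2384·71534.8516/1428068.1892 = 4853.680344.

4853.680344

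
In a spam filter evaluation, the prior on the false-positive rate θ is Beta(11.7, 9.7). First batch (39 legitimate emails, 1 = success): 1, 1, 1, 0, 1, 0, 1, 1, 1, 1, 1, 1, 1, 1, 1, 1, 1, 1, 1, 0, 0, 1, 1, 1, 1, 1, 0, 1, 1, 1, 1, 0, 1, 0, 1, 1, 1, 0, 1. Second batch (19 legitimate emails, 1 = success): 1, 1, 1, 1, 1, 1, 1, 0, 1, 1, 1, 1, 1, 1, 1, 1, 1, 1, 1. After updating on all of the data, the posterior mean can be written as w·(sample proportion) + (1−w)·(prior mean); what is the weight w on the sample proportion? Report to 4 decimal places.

The Beta prior is conjugate to a Binomial/Bernoulli likelihood; the update adds successes to α and failures to β.
Total number of legitimate emails: n = 39 + 19 = 58.
Posterior mean = (α₀+k)/(α₀+β₀+n) = [n/(α₀+β₀+n)]·(k/n) + [(α₀+β₀)/(α₀+β₀+n)]·α₀/(α₀+β₀), so only n and the prior enter the weight.
The weight on the data is w = n/(α₀+β₀+n) = 58/(11.7+9.7+58) = 58/79.4 = 0.7305.

0.7305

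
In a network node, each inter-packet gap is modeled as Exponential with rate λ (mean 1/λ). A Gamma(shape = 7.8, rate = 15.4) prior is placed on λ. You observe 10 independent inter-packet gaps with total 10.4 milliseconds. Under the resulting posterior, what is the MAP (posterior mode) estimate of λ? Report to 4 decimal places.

0.6512

With a Gamma(shape α, rate β) prior on the exponential rate λ, the posterior after n observations with total T = Σxᵢ is Gamma(α+n, β+T).
Posterior: Gamma(7.8+10, 15.4+10.4) = Gamma(17.8, 25.8).
Mode = (α−1)/β = 0.6512.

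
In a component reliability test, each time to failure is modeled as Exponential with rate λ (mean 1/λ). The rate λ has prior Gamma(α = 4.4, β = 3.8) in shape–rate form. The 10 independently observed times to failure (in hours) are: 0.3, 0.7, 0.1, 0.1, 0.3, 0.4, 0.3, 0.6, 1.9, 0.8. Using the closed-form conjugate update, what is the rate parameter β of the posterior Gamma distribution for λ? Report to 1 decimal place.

With a Gamma(shape α, rate β) prior on the exponential rate λ, the posterior after n observations with total T = Σxᵢ is Gamma(α+n, β+T).
Sum of observations T = 5.5 hours; n = 10.
Posterior: Gamma(4.4+10, 3.8+5.5) = Gamma(14.4, 9.3).
Posterior β = 9.3.

9.3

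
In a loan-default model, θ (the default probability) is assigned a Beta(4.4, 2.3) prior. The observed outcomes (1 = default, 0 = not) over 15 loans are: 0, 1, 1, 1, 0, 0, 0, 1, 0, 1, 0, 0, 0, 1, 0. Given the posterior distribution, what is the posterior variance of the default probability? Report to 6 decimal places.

The Beta prior is conjugate to a Binomial/Bernoulli likelihood; the update adds successes to α and failures to β.
Posterior: Beta(α+k, β+n−k) = Beta(4.4+6, 2.3+9) = Beta(10.4, 11.3).
Var = αβ/((α+β)²(α+β+1)) = 10.4·11.3/(21.7²·22.7) = 0.010994.

0.010994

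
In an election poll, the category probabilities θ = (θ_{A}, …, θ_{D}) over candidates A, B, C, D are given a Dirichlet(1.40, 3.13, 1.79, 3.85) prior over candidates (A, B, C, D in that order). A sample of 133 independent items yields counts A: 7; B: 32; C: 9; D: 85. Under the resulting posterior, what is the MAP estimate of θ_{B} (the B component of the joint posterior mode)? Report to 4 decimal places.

0.2452

The Dirichlet prior is conjugate to the Multinomial likelihood: each posterior αⱼ = prior αⱼ + observed count nⱼ.
Posterior concentration: (8.40, 35.13, 10.79, 88.85), total = 143.17.
Joint mode component: (α_{B}−1)/(Σα−K) = 34.13/139.17 = 0.2452.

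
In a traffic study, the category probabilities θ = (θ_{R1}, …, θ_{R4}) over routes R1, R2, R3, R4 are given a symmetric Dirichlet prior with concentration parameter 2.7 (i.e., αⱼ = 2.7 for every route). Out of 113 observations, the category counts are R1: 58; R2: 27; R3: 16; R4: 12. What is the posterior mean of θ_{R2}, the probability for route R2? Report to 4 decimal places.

The Dirichlet prior is conjugate to the Multinomial likelihood: each posterior αⱼ = prior αⱼ + observed count nⱼ.
Posterior concentration: (60.7, 29.7, 18.7, 14.7), total = 123.8.
E[θ_{R2}|data] = α_{R2}/Σα = 29.7/123.8 = 0.2399.

0.2399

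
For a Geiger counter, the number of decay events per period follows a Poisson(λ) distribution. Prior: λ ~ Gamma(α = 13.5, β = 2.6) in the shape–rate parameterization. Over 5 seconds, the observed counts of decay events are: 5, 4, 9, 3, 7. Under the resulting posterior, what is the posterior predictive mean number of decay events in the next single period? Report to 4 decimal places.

With a Gamma(shape α, rate β) prior, the Poisson likelihood is conjugate: the posterior is Gamma(α + ΣXᵢ, β + n).
Sum of counts S = 28 over n = 5 seconds.
Posterior: Gamma(α+S, β+n) = Gamma(13.5+28, 2.6+5) = Gamma(41.5, 7.6).
The predictive distribution for one future period is NegBinom with mean α/β = 5.4605.

5.4605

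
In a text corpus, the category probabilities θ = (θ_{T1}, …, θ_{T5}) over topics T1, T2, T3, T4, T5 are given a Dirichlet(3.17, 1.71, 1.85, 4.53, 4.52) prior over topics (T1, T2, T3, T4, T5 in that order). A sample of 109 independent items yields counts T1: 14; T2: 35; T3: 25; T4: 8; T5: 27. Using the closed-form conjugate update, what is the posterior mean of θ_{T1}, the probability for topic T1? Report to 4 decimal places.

0.1376

The Dirichlet prior is conjugate to the Multinomial likelihood: each posterior αⱼ = prior αⱼ + observed count nⱼ.
Posterior concentration: (17.17, 36.71, 26.85, 12.53, 31.52), total = 124.78.
E[θ_{T1}|data] = α_{T1}/Σα = 17.17/124.78 = 0.1376.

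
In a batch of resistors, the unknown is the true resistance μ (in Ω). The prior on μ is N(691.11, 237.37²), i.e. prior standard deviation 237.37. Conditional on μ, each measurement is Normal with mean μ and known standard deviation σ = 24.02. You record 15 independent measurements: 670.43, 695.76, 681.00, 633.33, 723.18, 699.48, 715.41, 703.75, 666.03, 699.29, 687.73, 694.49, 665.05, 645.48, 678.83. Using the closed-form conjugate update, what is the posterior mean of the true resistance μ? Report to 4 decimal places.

683.9542

For Normal data with known variance σ², a Normal(μ₀, σ₀²) prior on μ is conjugate. Posterior precision = 1/σ₀² + n/σ²; posterior mean is the precision-weighted average of μ₀ and x̄.
Σxᵢ = 670.43 + 695.76 + 681.00 + 633.33 + 723.18 + 699.48 + 715.41 + 703.75 + 666.03 + 699.29 + 687.73 + 694.49 + 665.05 + 645.48 + 678.83 = 10259.24, so n·x̄ = 10259.24.
σ₀² = 237.37² = 56344.5169, σ² = 24.02² = 576.9604; σ² + n·σ₀² = 576.9604 + 15·56344.5169 = 845744.7139.
Posterior mean = (μ₀/σ₀² + n·x̄/σ²)/(1/σ₀² + n/σ²) = (σ²·μ₀ + σ₀²·n·x̄)/(σ² + n·σ₀²) = (576.9604·691.11 + 56344.5169·10259.24)/845744.7139 = 578450664.6632/845744.7139 = 683.9542.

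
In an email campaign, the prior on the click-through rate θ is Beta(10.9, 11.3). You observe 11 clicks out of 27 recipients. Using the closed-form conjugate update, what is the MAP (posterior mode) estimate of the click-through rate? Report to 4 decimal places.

0.4428

The Beta prior is conjugate to a Binomial/Bernoulli likelihood; the update adds successes to α and failures to β.
Posterior: Beta(α+k, β+n−k) = Beta(10.9+11, 11.3+16) = Beta(21.9, 27.3).
Mode of Beta(a,b) for a,b>1 is (a−1)/(a+b−2) = 20.9/47.2 = 0.4428.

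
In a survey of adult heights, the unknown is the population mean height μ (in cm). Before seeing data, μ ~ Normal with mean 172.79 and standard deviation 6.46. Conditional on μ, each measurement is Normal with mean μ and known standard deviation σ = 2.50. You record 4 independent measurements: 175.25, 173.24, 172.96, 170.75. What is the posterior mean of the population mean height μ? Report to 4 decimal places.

173.0406

For Normal data with known variance σ², a Normal(μ₀, σ₀²) prior on μ is conjugate. Posterior precision = 1/σ₀² + n/σ²; posterior mean is the precision-weighted average of μ₀ and x̄.
Σxᵢ = 175.25 + 173.24 + 172.96 + 170.75 = 692.2, so n·x̄ = 692.2.
σ₀² = 6.46² = 41.7316, σ² = 2.50² = 6.25; σ² + n·σ₀² = 6.25 + 4·41.7316 = 173.1764.
Posterior mean = (μ₀/σ₀² + n·x̄/σ²)/(1/σ₀² + n/σ²) = (σ²·μ₀ + σ₀²·n·x̄)/(σ² + n·σ₀²) = (6.25·172.79 + 41.7316·692.2)/173.1764 = 29966.55102/173.1764 = 173.0406.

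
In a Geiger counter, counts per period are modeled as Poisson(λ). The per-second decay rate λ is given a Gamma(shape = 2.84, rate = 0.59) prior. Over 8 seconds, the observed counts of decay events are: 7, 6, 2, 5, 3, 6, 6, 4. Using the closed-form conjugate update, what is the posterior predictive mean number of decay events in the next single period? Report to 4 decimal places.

With a Gamma(shape α, rate β) prior, the Poisson likelihood is conjugate: the posterior is Gamma(α + ΣXᵢ, β + n).
Sum of counts S = 39 over n = 8 seconds.
Posterior: Gamma(α+S, β+n) = Gamma(2.84+39, 0.59+8) = Gamma(41.84, 8.59).
The predictive distribution for one future period is NegBinom with mean α/β = 4.8708.

4.8708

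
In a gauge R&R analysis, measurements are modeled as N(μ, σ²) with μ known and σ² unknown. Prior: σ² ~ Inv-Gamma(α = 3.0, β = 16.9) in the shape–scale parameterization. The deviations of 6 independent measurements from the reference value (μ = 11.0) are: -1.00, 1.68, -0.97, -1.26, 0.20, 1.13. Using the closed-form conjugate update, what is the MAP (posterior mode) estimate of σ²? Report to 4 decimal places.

With known mean μ and an Inverse-Gamma(α, β) prior on σ², the Normal likelihood is conjugate: posterior is Inv-Gamma(α + n/2, β + Σ(xᵢ−μ)²/2).
Σ(xᵢ−μ)² = (-1.00)² + (1.68)² + (-0.97)² + (-1.26)² + (0.20)² + (1.13)² = 7.6678.
Posterior: Inv-Gamma(3.0 + 6/2, 16.9 + 7.6678/2) = Inv-Gamma(6.00, 20.73390).
Mode = β/(α+1) = 20.73390/7.00 = 2.9620.

2.9620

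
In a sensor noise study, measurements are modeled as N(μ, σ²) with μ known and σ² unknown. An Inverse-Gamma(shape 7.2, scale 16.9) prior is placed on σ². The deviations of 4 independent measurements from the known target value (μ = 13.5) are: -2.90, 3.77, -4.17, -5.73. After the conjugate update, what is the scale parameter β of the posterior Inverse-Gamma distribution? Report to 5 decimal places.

53.32235

With known mean μ and an Inverse-Gamma(α, β) prior on σ², the Normal likelihood is conjugate: posterior is Inv-Gamma(α + n/2, β + Σ(xᵢ−μ)²/2).
Σ(xᵢ−μ)² = (-2.90)² + (3.77)² + (-4.17)² + (-5.73)² = 72.8447.
Posterior: Inv-Gamma(7.2 + 4/2, 16.9 + 72.8447/2) = Inv-Gamma(9.20, 53.32235).
Posterior β = 53.32235.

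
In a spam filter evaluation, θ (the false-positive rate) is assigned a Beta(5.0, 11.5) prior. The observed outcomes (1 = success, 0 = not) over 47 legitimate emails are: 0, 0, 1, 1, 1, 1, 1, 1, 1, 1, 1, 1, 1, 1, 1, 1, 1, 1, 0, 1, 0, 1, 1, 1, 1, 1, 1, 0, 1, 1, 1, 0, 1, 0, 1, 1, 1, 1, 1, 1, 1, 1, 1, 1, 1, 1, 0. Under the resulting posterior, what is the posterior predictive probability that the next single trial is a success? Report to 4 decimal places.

The Beta prior is conjugate to a Binomial/Bernoulli likelihood; the update adds successes to α and failures to β.
Posterior: Beta(α+k, β+n−k) = Beta(5.0+39, 11.5+8) = Beta(44.0, 19.5).
For a single future Bernoulli trial, P(success | data) = α/(α+β) = 0.6929.

0.6929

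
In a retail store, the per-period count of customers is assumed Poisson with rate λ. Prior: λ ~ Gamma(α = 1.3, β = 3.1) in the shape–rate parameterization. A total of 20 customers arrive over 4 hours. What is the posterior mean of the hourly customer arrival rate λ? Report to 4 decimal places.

With a Gamma(shape α, rate β) prior, the Poisson likelihood is conjugate: the posterior is Gamma(α + ΣXᵢ, β + n).
Posterior: Gamma(α+S, β+n) = Gamma(1.3+20, 3.1+4) = Gamma(21.3, 7.1).
Posterior mean = α/β = 21.3/7.1 = 3.0000.

3.0000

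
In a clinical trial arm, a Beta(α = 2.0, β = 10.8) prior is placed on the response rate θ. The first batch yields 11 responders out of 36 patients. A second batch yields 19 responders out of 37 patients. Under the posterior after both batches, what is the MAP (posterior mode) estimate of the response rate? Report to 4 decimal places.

The Beta prior is conjugate to a Binomial/Bernoulli likelihood; the update adds successes to α and failures to β.
After batch 1: Beta(2.0+11, 10.8+25) = Beta(13.0, 35.8).
After batch 2: Beta(13.0+19, 35.8+18) = Beta(32.0, 53.8).
Mode of Beta(a,b) for a,b>1 is (a−1)/(a+b−2) = 31.0/83.8 = 0.3699.

0.3699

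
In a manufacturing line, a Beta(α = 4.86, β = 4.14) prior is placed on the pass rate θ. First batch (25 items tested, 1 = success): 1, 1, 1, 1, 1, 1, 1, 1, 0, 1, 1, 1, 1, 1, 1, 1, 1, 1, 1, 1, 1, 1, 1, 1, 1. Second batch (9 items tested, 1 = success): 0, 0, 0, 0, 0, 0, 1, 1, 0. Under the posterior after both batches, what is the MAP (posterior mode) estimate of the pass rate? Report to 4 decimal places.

The Beta prior is conjugate to a Binomial/Bernoulli likelihood; the update adds successes to α and failures to β.
After batch 1: Beta(4.86+24, 4.14+1) = Beta(28.86, 5.14).
After batch 2: Beta(28.86+2, 5.14+7) = Beta(30.86, 12.14).
Mode of Beta(a,b) for a,b>1 is (a−1)/(a+b−2) = 29.86/41.00 = 0.7283.

0.7283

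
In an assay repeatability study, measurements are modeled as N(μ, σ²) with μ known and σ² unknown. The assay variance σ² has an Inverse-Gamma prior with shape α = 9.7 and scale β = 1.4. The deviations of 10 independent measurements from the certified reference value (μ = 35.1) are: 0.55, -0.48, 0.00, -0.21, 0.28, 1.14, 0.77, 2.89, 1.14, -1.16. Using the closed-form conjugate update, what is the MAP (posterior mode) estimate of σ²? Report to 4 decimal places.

With known mean μ and an Inverse-Gamma(α, β) prior on σ², the Normal likelihood is conjugate: posterior is Inv-Gamma(α + n/2, β + Σ(xᵢ−μ)²/2).
Σ(xᵢ−μ)² = (0.55)² + (-0.48)² + (0.00)² + (-0.21)² + (0.28)² + (1.14)² + (0.77)² + (2.89)² + (1.14)² + (-1.16)² = 13.5452.
Posterior: Inv-Gamma(9.7 + 10/2, 1.4 + 13.5452/2) = Inv-Gamma(14.70, 8.17260).
Mode = β/(α+1) = 8.17260/15.70 = 0.5205.

0.5205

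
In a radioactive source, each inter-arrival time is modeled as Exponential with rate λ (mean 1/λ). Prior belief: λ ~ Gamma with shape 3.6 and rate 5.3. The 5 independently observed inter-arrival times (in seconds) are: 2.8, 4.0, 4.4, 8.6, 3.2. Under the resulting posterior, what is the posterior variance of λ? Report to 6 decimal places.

With a Gamma(shape α, rate β) prior on the exponential rate λ, the posterior after n observations with total T = Σxᵢ is Gamma(α+n, β+T).
Sum of observations T = 23.0 seconds; n = 5.
Posterior: Gamma(3.6+5, 5.3+23.0) = Gamma(8.6, 28.3).
Var = α/β² = 0.010738.

0.010738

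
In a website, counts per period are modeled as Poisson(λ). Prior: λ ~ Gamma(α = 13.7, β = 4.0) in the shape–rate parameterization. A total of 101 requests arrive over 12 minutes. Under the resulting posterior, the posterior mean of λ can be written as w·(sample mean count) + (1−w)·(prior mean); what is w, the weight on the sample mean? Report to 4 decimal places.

0.7500

With a Gamma(shape α, rate β) prior, the Poisson likelihood is conjugate: the posterior is Gamma(α + ΣXᵢ, β + n).
Posterior mean = (α₀+S)/(β₀+n) = [n/(β₀+n)]·(S/n) + [β₀/(β₀+n)]·(α₀/β₀), so only n and β₀ enter the weight.
Weight on data w = n/(β₀+n) = 12/(4.0+12) = 12/16.0 = 0.7500.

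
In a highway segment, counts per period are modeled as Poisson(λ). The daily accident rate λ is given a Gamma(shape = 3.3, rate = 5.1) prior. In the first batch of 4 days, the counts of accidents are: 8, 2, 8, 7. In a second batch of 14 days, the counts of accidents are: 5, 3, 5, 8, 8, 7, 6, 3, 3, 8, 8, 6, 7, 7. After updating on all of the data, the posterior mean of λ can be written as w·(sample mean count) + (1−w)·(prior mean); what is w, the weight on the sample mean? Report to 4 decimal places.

With a Gamma(shape α, rate β) prior, the Poisson likelihood is conjugate: the posterior is Gamma(α + ΣXᵢ, β + n).
Total number of days: n = 4 + 14 = 18.
Posterior mean = (α₀+S)/(β₀+n) = [n/(β₀+n)]·(S/n) + [β₀/(β₀+n)]·(α₀/β₀), so only n and β₀ enter the weight.
Weight on data w = n/(β₀+n) = 18/(5.1+18) = 18/23.1 = 0.7792.

0.7792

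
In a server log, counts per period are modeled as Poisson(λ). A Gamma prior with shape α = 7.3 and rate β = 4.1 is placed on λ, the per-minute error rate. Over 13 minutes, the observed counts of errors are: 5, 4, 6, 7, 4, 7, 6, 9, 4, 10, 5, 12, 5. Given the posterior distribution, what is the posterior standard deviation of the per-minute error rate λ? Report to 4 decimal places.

0.5588

With a Gamma(shape α, rate β) prior, the Poisson likelihood is conjugate: the posterior is Gamma(α + ΣXᵢ, β + n).
Sum of counts S = 84 over n = 13 minutes.
Posterior: Gamma(α+S, β+n) = Gamma(7.3+84, 4.1+13) = Gamma(91.3, 17.1).
SD = √α/β = √91.3/17.1 = 0.5588.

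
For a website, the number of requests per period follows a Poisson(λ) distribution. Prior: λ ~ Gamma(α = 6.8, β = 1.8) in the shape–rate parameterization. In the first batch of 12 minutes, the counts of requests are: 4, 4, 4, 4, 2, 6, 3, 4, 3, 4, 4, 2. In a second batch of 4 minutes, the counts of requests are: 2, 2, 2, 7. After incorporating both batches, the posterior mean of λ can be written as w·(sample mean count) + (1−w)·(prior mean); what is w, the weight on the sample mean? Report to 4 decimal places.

With a Gamma(shape α, rate β) prior, the Poisson likelihood is conjugate: the posterior is Gamma(α + ΣXᵢ, β + n).
Total number of minutes: n = 12 + 4 = 16.
Posterior mean = (α₀+S)/(β₀+n) = [n/(β₀+n)]·(S/n) + [β₀/(β₀+n)]·(α₀/β₀), so only n and β₀ enter the weight.
Weight on data w = n/(β₀+n) = 16/(1.8+16) = 16/17.8 = 0.8989.

0.8989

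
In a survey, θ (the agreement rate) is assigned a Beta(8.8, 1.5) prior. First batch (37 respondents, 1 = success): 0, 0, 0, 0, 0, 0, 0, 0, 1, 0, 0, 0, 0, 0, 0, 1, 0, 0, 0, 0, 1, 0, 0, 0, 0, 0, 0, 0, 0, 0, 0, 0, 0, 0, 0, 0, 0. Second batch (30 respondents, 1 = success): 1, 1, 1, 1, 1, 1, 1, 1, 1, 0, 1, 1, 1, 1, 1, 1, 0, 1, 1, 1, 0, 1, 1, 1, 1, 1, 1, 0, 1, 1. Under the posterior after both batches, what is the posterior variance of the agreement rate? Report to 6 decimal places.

The Beta prior is conjugate to a Binomial/Bernoulli likelihood; the update adds successes to α and failures to β.
After batch 1: Beta(8.8+3, 1.5+34) = Beta(11.8, 35.5).
After batch 2: Beta(11.8+26, 35.5+4) = Beta(37.8, 39.5).
Var = αβ/((α+β)²(α+β+1)) = 37.8·39.5/(77.3²·78.3) = 0.003191.

0.003191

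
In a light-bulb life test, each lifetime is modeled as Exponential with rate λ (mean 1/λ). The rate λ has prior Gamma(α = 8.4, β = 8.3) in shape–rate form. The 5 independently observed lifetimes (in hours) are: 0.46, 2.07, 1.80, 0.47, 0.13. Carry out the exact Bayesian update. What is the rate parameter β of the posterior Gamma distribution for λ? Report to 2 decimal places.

13.23

With a Gamma(shape α, rate β) prior on the exponential rate λ, the posterior after n observations with total T = Σxᵢ is Gamma(α+n, β+T).
Sum of observations T = 4.93 hours; n = 5.
Posterior: Gamma(8.4+5, 8.3+4.93) = Gamma(13.4, 13.23).
Posterior β = 13.23.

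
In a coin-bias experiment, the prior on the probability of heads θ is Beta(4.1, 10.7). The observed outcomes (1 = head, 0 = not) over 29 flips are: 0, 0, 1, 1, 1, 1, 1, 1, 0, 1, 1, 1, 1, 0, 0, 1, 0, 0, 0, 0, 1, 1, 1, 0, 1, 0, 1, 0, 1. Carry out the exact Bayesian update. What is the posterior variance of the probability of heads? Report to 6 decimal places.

The Beta prior is conjugate to a Binomial/Bernoulli likelihood; the update adds successes to α and failures to β.
Posterior: Beta(α+k, β+n−k) = Beta(4.1+17, 10.7+12) = Beta(21.1, 22.7).
Var = αβ/((α+β)²(α+β+1)) = 21.1·22.7/(43.8²·44.8) = 0.005573.

0.005573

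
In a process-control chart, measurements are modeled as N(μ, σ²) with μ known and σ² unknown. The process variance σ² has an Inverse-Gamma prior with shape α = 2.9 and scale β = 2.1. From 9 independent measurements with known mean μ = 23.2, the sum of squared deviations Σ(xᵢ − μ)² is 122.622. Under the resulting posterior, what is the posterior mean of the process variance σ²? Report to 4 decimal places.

With known mean μ and an Inverse-Gamma(α, β) prior on σ², the Normal likelihood is conjugate: posterior is Inv-Gamma(α + n/2, β + Σ(xᵢ−μ)²/2).
Posterior: Inv-Gamma(2.9 + 9/2, 2.1 + 122.622/2) = Inv-Gamma(7.40, 63.4110).
E[σ²|data] = β/(α−1) = 63.4110/6.40 = 9.9080.

9.9080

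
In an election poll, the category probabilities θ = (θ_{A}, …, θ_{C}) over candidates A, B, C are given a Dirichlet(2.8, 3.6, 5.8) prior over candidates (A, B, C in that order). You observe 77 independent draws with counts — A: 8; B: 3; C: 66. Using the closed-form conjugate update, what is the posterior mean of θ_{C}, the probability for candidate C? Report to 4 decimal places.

The Dirichlet prior is conjugate to the Multinomial likelihood: each posterior αⱼ = prior αⱼ + observed count nⱼ.
Posterior concentration: (10.8, 6.6, 71.8), total = 89.2.
E[θ_{C}|data] = α_{C}/Σα = 71.8/89.2 = 0.8049.

0.8049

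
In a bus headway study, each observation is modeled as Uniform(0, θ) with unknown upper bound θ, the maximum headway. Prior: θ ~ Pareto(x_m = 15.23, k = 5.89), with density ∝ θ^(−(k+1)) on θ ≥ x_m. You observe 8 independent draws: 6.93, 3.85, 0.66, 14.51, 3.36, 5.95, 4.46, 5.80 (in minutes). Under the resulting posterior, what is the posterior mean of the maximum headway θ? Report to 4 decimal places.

A Pareto(scale x_m, shape k) prior on the upper bound θ of Uniform(0, θ) is conjugate: posterior is Pareto(max(x_m, max xᵢ), k + n).
Sample maximum = 14.51; prior scale x_m = 15.23 → posterior scale = max = 15.23.
Posterior shape = 5.89 + 8 = 13.89.
E[θ|data] = k·x_m/(k−1) = 13.89·15.23/12.89 = 16.4115.

16.4115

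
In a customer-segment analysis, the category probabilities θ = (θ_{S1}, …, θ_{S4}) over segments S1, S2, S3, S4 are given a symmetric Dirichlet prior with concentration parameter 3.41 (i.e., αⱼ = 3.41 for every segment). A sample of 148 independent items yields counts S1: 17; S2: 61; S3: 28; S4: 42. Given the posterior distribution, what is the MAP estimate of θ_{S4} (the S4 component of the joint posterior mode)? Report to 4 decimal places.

0.2817

The Dirichlet prior is conjugate to the Multinomial likelihood: each posterior αⱼ = prior αⱼ + observed count nⱼ.
Posterior concentration: (20.41, 64.41, 31.41, 45.41), total = 161.64.
Joint mode component: (α_{S4}−1)/(Σα−K) = 44.41/157.64 = 0.2817.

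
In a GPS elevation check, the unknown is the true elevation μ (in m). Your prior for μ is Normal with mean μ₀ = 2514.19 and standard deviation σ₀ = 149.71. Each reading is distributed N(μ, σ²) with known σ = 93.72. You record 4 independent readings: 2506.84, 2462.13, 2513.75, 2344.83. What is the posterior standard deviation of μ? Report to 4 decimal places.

For Normal data with known variance σ², a Normal(μ₀, σ₀²) prior on μ is conjugate. Posterior precision = 1/σ₀² + n/σ²; posterior mean is the precision-weighted average of μ₀ and x̄.
σ₀² = 149.71² = 22413.0841, σ² = 93.72² = 8783.4384; σ² + n·σ₀² = 8783.4384 + 4·22413.0841 = 98435.7748.
Posterior precision = 1/σ₀² + n/σ² = 1/22413.0841 + 4/8783.4384 = (σ² + n·σ₀²)/(σ₀²σ²) = 98435.7748/(22413.0841·8783.4384); posterior variance σₙ² = σ₀²σ²/(σ² + n·σ₀²) = 22413.0841·8783.4384/98435.7748 = 1999.922731.
Posterior SD = √σₙ² = √(22413.0841·8783.4384/98435.7748) = 44.7205.

44.7205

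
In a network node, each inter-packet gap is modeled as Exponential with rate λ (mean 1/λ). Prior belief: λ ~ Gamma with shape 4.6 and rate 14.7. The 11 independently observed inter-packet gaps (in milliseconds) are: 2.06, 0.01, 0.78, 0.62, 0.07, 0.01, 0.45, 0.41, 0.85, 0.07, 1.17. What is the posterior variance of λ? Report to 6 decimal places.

With a Gamma(shape α, rate β) prior on the exponential rate λ, the posterior after n observations with total T = Σxᵢ is Gamma(α+n, β+T).
Sum of observations T = 6.50 milliseconds; n = 11.
Posterior: Gamma(4.6+11, 14.7+6.50) = Gamma(15.6, 21.20).
Var = α/β² = 0.034710.

0.034710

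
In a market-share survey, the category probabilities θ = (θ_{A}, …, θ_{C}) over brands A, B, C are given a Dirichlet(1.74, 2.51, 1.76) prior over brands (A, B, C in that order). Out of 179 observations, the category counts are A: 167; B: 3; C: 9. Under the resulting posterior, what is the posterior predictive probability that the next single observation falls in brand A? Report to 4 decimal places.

0.9121

The Dirichlet prior is conjugate to the Multinomial likelihood: each posterior αⱼ = prior αⱼ + observed count nⱼ.
Posterior concentration: (168.74, 5.51, 10.76), total = 185.01.
P(next = A | data) = α_{A}/Σα = 0.9121.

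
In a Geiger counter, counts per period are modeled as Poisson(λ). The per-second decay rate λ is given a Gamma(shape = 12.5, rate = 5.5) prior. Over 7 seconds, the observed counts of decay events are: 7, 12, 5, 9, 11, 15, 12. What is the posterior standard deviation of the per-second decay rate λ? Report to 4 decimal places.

With a Gamma(shape α, rate β) prior, the Poisson likelihood is conjugate: the posterior is Gamma(α + ΣXᵢ, β + n).
Sum of counts S = 71 over n = 7 seconds.
Posterior: Gamma(α+S, β+n) = Gamma(12.5+71, 5.5+7) = Gamma(83.5, 12.5).
SD = √α/β = √83.5/12.5 = 0.7310.

0.7310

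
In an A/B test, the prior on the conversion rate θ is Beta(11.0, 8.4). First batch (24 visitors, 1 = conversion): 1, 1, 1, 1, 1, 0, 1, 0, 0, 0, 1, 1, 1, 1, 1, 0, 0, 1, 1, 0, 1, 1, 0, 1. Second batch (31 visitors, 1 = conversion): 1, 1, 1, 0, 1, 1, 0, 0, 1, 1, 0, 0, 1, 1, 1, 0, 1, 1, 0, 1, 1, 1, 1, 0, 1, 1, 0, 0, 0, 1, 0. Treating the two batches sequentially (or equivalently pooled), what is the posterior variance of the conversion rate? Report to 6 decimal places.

0.003130

The Beta prior is conjugate to a Binomial/Bernoulli likelihood; the update adds successes to α and failures to β.
After batch 1: Beta(11.0+16, 8.4+8) = Beta(27.0, 16.4).
After batch 2: Beta(27.0+19, 16.4+12) = Beta(46.0, 28.4).
Var = αβ/((α+β)²(α+β+1)) = 46.0·28.4/(74.4²·75.4) = 0.003130.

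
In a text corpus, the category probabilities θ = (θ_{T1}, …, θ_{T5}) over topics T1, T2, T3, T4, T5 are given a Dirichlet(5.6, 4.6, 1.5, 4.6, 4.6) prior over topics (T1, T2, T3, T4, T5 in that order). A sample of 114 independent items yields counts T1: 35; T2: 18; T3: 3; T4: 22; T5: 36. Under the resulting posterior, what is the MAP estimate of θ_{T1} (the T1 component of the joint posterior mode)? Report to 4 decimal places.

The Dirichlet prior is conjugate to the Multinomial likelihood: each posterior αⱼ = prior αⱼ + observed count nⱼ.
Posterior concentration: (40.6, 22.6, 4.5, 26.6, 40.6), total = 134.9.
Joint mode component: (α_{T1}−1)/(Σα−K) = 39.6/129.9 = 0.3048.

0.3048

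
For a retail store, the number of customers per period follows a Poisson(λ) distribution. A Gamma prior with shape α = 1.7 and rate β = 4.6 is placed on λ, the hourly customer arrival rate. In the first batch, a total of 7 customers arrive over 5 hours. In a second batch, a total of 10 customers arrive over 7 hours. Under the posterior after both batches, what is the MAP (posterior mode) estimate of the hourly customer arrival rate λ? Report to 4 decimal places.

With a Gamma(shape α, rate β) prior, the Poisson likelihood is conjugate: the posterior is Gamma(α + ΣXᵢ, β + n).
After batch 1: Gamma(α+S, β+n) = Gamma(1.7+7, 4.6+5) = Gamma(8.7, 9.6).
After batch 2: Gamma(α+S, β+n) = Gamma(8.7+10, 9.6+7) = Gamma(18.7, 16.6).
Mode of Gamma(α,β) for α≥1 is (α−1)/β = 17.7/16.6 = 1.0663.

1.0663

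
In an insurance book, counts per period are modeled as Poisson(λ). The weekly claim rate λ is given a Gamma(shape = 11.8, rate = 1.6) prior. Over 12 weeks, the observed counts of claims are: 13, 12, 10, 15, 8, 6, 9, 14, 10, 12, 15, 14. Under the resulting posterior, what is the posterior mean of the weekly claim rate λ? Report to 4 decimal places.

11.0147

With a Gamma(shape α, rate β) prior, the Poisson likelihood is conjugate: the posterior is Gamma(α + ΣXᵢ, β + n).
Sum of counts S = 138 over n = 12 weeks.
Posterior: Gamma(α+S, β+n) = Gamma(11.8+138, 1.6+12) = Gamma(149.8, 13.6).
Posterior mean = α/β = 149.8/13.6 = 11.0147.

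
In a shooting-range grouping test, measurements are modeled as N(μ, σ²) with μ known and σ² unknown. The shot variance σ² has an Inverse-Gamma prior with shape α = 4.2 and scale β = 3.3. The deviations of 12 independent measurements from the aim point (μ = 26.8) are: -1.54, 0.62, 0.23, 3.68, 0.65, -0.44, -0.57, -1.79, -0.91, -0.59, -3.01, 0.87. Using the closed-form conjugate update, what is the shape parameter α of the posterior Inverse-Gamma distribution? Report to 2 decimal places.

10.20

With known mean μ and an Inverse-Gamma(α, β) prior on σ², the Normal likelihood is conjugate: posterior is Inv-Gamma(α + n/2, β + Σ(xᵢ−μ)²/2).
Σ(xᵢ−μ)² = (-1.54)² + (0.62)² + (0.23)² + (3.68)² + (0.65)² + (-0.44)² + (-0.57)² + (-1.79)² + (-0.91)² + (-0.59)² + (-3.01)² + (0.87)² = 31.4896.
Posterior: Inv-Gamma(4.2 + 12/2, 3.3 + 31.4896/2) = Inv-Gamma(10.20, 19.04480).
Posterior α = 10.20.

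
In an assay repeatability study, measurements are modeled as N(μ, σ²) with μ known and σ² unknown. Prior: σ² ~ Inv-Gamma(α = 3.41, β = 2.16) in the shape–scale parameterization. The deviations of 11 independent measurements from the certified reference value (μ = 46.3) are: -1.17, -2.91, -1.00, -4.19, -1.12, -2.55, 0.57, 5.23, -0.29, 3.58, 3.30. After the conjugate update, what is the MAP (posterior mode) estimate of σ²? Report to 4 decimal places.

With known mean μ and an Inverse-Gamma(α, β) prior on σ², the Normal likelihood is conjugate: posterior is Inv-Gamma(α + n/2, β + Σ(xᵢ−μ)²/2).
Σ(xᵢ−μ)² = (-1.17)² + (-2.91)² + (-1.00)² + (-4.19)² + (-1.12)² + (-2.55)² + (0.57)² + (5.23)² + (-0.29)² + (3.58)² + (3.30)² = 87.6183.
Posterior: Inv-Gamma(3.41 + 11/2, 2.16 + 87.6183/2) = Inv-Gamma(8.91, 45.96915).
Mode = β/(α+1) = 45.96915/9.91 = 4.6387.

4.6387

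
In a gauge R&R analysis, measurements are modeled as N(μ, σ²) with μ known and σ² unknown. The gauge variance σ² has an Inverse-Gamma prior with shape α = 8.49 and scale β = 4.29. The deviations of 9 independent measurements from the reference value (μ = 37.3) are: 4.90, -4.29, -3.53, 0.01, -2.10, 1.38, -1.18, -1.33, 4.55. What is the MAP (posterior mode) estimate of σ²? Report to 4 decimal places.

With known mean μ and an Inverse-Gamma(α, β) prior on σ², the Normal likelihood is conjugate: posterior is Inv-Gamma(α + n/2, β + Σ(xᵢ−μ)²/2).
Σ(xᵢ−μ)² = (4.90)² + (-4.29)² + (-3.53)² + (0.01)² + (-2.10)² + (1.38)² + (-1.18)² + (-1.33)² + (4.55)² = 85.0533.
Posterior: Inv-Gamma(8.49 + 9/2, 4.29 + 85.0533/2) = Inv-Gamma(12.99, 46.81665).
Mode = β/(α+1) = 46.81665/13.99 = 3.3464.

3.3464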